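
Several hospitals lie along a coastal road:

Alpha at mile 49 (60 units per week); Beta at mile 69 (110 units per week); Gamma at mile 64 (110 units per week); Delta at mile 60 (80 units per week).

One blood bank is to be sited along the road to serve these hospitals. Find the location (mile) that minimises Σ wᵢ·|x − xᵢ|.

For a sum of weighted absolute distances on a line, the optimum is the weighted median (not the mean). Total weight W = 360; half-weight = 180.
Sort by position and accumulate weight:
  mile 49 (Alpha, w=60) → cum 60
  mile 60 (Delta, w=80) → cum 140
  mile 64 (Gamma, w=110) → cum 250  ≥ 180 → median here
  mile 69 (Beta, w=110) → cum 360
Optimal location: mile 64.

x = 64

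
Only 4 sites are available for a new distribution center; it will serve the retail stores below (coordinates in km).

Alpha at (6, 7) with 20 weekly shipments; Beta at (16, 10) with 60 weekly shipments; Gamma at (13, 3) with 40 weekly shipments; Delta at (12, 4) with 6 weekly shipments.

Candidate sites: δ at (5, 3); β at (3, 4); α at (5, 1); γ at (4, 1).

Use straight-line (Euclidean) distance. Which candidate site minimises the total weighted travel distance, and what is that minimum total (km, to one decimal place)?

Total weighted distance at each candidate:
  δ (5, 3): total = 1227.2
  β (3, 4): total = 1399.9
  α (5, 1): total = 1350.0
  γ (4, 1): total = 1446.5
Minimum is at δ with total 1227.2 km.

δ, total 1227.2 km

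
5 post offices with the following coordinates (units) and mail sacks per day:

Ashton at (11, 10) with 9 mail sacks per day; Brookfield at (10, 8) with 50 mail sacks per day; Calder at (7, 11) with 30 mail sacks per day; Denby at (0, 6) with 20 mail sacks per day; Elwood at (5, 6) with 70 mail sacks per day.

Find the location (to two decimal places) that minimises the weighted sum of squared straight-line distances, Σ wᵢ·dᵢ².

(6.47, 7.60)

The minimiser of Σwᵢ‖p−pᵢ‖² is the weighted centroid p* = (Σwᵢpᵢ)/(Σwᵢ).
Σwᵢ = 179.
Σwᵢxᵢ = 9·11 + 50·10 + 30·7 + 20·0 + 70·5 = 1159.
Σwᵢyᵢ = 9·10 + 50·8 + 30·11 + 20·6 + 70·6 = 1360.
x* = 1159/179 = 6.47, y* = 1360/179 = 7.60.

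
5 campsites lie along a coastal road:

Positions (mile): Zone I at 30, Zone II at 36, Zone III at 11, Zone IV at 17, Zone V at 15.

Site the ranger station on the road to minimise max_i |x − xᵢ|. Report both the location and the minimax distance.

The 1-center on a line is the midpoint of the two extreme points: leftmost at 11, rightmost at 36.
Optimal location = (11 + 36)/2 = 23.5; maximum distance = (36 − 11)/2 = 12.5.

location 23.5, max distance 12.5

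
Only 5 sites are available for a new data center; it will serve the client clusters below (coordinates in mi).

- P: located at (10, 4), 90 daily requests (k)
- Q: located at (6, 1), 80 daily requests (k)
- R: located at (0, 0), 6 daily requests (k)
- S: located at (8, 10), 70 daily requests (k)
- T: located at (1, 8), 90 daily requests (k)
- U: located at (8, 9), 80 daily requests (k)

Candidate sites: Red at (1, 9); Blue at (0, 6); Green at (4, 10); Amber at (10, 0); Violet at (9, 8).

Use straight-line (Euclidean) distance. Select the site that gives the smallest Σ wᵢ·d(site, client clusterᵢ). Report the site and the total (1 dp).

Total weighted distance at each candidate:
  Red (1, 9): total = 2880.6
  Blue (0, 6): total = 3089.5
  Green (4, 10): total = 2500.2
  Amber (10, 0): total = 3285.0
  Violet (9, 8): total = 2042.3
Minimum is at Violet with total 2042.3 mi.

Violet, total 2042.3 mi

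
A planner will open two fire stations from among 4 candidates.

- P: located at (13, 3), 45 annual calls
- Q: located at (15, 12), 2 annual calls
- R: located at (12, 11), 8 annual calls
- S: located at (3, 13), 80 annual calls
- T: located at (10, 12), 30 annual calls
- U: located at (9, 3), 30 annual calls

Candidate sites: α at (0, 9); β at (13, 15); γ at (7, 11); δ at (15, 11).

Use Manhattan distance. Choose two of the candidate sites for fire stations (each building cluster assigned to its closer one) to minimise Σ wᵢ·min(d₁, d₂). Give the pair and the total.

Evaluate every pair (each demand assigned to the nearer of the two):
  {γ, δ}: total = 1376
  {β, γ}: total = 1490
  {α, γ}: total = 1588
  {α, δ}: total = 1636
  {α, β}: total = 1780
  {β, δ}: total = 2036
Best pair: {γ, δ} with total 1376.

{γ, δ}, total 1376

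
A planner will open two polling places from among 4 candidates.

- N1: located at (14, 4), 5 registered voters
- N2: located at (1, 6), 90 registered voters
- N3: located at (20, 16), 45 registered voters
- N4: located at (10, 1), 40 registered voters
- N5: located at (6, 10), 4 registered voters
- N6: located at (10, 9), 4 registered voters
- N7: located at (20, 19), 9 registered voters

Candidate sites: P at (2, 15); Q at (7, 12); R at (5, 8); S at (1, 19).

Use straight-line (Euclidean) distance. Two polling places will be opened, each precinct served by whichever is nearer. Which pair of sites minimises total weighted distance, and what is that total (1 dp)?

Evaluate every pair (each demand assigned to the nearer of the two):
  {Q, R}: total = 1566.7
  {P, R}: total = 1756.1
  {R, S}: total = 1757.6
  {P, Q}: total = 2043.8
  {Q, S}: total = 2043.8
  {P, S}: total = 2584.2
Best pair: {Q, R} with total 1566.7.

{Q, R}, total 1566.7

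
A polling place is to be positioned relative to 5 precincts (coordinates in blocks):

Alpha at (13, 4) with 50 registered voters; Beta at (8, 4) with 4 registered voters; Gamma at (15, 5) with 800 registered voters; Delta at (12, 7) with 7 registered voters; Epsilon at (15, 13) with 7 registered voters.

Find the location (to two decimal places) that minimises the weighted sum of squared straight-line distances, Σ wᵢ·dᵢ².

(14.83, 5.02)

The minimiser of Σwᵢ‖p−pᵢ‖² is the weighted centroid p* = (Σwᵢpᵢ)/(Σwᵢ).
Σwᵢ = 868.
Σwᵢxᵢ = 50·13 + 4·8 + 800·15 + 7·12 + 7·15 = 12871.
Σwᵢyᵢ = 50·4 + 4·4 + 800·5 + 7·7 + 7·13 = 4356.
x* = 12871/868 = 14.83, y* = 4356/868 = 5.02.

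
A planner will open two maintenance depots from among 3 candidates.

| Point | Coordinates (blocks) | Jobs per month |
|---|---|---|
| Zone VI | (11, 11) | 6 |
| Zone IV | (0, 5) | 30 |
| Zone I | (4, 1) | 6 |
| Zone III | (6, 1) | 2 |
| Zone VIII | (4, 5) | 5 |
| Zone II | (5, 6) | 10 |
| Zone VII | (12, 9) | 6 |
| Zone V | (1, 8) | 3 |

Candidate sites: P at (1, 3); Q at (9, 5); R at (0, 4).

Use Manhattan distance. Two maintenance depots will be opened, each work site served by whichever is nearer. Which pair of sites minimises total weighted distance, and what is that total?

{Q, R}, total 266

Evaluate every pair (each demand assigned to the nearer of the two):
  {Q, R}: total = 266
  {P, Q}: total = 314
  {P, R}: total = 394
Best pair: {Q, R} with total 266.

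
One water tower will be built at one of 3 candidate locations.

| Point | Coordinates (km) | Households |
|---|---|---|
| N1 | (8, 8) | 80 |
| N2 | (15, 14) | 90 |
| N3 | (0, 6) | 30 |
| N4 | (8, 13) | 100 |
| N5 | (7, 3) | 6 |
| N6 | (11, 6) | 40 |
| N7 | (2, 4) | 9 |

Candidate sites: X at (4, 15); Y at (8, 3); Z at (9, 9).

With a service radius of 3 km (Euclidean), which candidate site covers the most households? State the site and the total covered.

Coverage radius r = 3 km; a point is covered iff (Δx)²+(Δy)² ≤ 3² = 9.
  X (4, 15): covers {none} → 0
  Y (8, 3): covers {N5} → 6
  Z (9, 9): covers {N1} → 80
Maximum coverage at Z: 80 households.

Z, covering 80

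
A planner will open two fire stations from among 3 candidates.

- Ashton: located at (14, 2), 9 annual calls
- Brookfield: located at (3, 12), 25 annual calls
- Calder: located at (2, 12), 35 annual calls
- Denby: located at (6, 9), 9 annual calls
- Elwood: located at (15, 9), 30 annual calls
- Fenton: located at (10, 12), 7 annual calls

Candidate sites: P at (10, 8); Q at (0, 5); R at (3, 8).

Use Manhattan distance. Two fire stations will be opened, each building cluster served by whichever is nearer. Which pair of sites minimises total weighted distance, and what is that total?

Evaluate every pair (each demand assigned to the nearer of the two):
  {P, R}: total = 609
  {P, Q}: total = 908
  {Q, R}: total = 931
Best pair: {P, R} with total 609.

{P, R}, total 609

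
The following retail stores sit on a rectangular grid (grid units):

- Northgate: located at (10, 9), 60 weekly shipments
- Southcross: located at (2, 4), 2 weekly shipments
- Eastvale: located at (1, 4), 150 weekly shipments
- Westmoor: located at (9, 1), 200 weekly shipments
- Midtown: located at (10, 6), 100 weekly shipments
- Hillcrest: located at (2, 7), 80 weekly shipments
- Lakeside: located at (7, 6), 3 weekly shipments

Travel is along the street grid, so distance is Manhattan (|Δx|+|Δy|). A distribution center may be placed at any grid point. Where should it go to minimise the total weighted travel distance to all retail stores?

(9, 4)

Manhattan distance separates: Σwᵢ(|x−xᵢ|+|y−yᵢ|) = Σwᵢ|x−xᵢ| + Σwᵢ|y−yᵢ|, so x and y are optimised independently as 1-D weighted medians.
Total weight W = 595; half = 297.5.
x-coordinate, sorted with cumulative weight:
  x=1 (Eastvale, w=150) cum 150
  x=2 (Southcross, w=2) cum 152
  x=2 (Hillcrest, w=80) cum 232
  x=7 (Lakeside, w=3) cum 235
  x=9 (Westmoor, w=200) cum 435  ← median
  x=10 (Northgate, w=60) cum 495
  x=10 (Midtown, w=100) cum 595
⇒ x* = 9
y-coordinate, sorted with cumulative weight:
  y=1 (Westmoor, w=200) cum 200
  y=4 (Southcross, w=2) cum 202
  y=4 (Eastvale, w=150) cum 352  ← median
  y=6 (Midtown, w=100) cum 452
  y=6 (Lakeside, w=3) cum 455
  y=7 (Hillcrest, w=80) cum 535
  y=9 (Northgate, w=60) cum 595
⇒ y* = 4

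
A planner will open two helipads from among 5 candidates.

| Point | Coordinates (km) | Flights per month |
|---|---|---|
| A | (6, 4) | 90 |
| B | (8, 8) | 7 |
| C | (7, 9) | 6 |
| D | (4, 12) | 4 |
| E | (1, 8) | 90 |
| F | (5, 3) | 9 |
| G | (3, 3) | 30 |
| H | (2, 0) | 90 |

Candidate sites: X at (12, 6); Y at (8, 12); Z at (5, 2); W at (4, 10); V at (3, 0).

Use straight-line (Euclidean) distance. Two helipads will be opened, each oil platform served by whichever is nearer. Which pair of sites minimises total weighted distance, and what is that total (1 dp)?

Evaluate every pair (each demand assigned to the nearer of the two):
  {Z, W}: total = 984.6
  {W, V}: total = 1045.2
  {Z, V}: total = 1147.2
  {Y, Z}: total = 1313.8
  {X, Z}: total = 1357.1
  {Y, V}: total = 1451.0
  {X, V}: total = 1510.9
  {Y, W}: total = 2142.3
  {X, W}: total = 2145.6
  {X, Y}: total = 2760.5
Best pair: {Z, W} with total 984.6.

{Z, W}, total 984.6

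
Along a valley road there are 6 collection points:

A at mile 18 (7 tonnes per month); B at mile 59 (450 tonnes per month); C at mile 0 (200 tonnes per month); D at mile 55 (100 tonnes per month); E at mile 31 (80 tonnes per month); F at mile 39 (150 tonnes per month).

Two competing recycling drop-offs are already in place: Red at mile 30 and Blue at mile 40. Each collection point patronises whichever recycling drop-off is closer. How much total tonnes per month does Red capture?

The indifferent point is the midpoint (30+40)/2 = 35; collection points left of it (closer to Red at 30) go to Red, those right go to Blue.
  C at 0 (w=200) → Red
  A at 18 (w=7) → Red
  E at 31 (w=80) → Red
  F at 39 (w=150) → Blue
  D at 55 (w=100) → Blue
  B at 59 (w=450) → Blue
Red captures 287; Blue captures 700.

287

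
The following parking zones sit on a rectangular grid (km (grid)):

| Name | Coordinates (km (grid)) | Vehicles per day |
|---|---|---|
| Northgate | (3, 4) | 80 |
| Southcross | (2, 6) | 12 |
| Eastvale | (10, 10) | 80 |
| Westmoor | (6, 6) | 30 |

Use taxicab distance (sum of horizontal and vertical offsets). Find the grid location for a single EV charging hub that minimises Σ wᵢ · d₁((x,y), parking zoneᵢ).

(6, 6)

Manhattan distance separates: Σwᵢ(|x−xᵢ|+|y−yᵢ|) = Σwᵢ|x−xᵢ| + Σwᵢ|y−yᵢ|, so x and y are optimised independently as 1-D weighted medians.
Total weight W = 202; half = 101.
x-coordinate, sorted with cumulative weight:
  x=2 (Southcross, w=12) cum 12
  x=3 (Northgate, w=80) cum 92
  x=6 (Westmoor, w=30) cum 122  ← median
  x=10 (Eastvale, w=80) cum 202
⇒ x* = 6
y-coordinate, sorted with cumulative weight:
  y=4 (Northgate, w=80) cum 80
  y=6 (Southcross, w=12) cum 92
  y=6 (Westmoor, w=30) cum 122  ← median
  y=10 (Eastvale, w=80) cum 202
⇒ y* = 6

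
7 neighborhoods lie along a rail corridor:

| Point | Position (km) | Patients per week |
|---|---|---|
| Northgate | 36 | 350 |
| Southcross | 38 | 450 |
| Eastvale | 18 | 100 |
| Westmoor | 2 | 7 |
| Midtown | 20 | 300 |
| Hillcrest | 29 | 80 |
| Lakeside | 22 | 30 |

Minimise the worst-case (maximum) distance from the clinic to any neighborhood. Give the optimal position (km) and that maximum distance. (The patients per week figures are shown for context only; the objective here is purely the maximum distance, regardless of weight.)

The 1-center on a line is the midpoint of the two extreme points: leftmost at 2, rightmost at 38.
Optimal location = (2 + 38)/2 = 20; maximum distance = (38 − 2)/2 = 18.

location 20, max distance 18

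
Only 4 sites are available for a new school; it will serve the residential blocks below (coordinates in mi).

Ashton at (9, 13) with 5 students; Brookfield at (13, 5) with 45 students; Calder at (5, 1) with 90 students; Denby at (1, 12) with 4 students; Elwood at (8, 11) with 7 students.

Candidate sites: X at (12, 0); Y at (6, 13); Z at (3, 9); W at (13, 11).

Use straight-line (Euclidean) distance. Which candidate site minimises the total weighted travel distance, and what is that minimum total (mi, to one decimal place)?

X, total 1079.6 mi

Total weighted distance at each candidate:
  X (12, 0): total = 1079.6
  Y (6, 13): total = 1617.3
  Z (3, 9): total = 1315.0
  W (13, 11): total = 1528.1
Minimum is at X with total 1079.6 mi.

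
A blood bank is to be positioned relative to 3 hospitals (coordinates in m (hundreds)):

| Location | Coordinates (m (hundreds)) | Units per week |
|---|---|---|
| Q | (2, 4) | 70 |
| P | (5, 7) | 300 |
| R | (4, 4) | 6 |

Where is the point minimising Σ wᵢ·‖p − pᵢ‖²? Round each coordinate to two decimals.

(4.43, 6.39)

The minimiser of Σwᵢ‖p−pᵢ‖² is the weighted centroid p* = (Σwᵢpᵢ)/(Σwᵢ).
Σwᵢ = 376.
Σwᵢxᵢ = 70·2 + 300·5 + 6·4 = 1664.
Σwᵢyᵢ = 70·4 + 300·7 + 6·4 = 2404.
x* = 1664/376 = 4.43, y* = 2404/376 = 6.39.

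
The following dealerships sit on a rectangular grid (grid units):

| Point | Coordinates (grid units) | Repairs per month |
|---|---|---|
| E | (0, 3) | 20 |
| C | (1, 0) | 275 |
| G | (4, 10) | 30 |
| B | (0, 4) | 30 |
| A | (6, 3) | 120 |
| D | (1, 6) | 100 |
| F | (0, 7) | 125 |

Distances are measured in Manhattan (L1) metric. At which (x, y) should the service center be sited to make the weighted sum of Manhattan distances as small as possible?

(1, 3)

Manhattan distance separates: Σwᵢ(|x−xᵢ|+|y−yᵢ|) = Σwᵢ|x−xᵢ| + Σwᵢ|y−yᵢ|, so x and y are optimised independently as 1-D weighted medians.
Total weight W = 700; half = 350.
x-coordinate, sorted with cumulative weight:
  x=0 (E, w=20) cum 20
  x=0 (B, w=30) cum 50
  x=0 (F, w=125) cum 175
  x=1 (C, w=275) cum 450  ← median
  x=1 (D, w=100) cum 550
  x=4 (G, w=30) cum 580
  x=6 (A, w=120) cum 700
⇒ x* = 1
y-coordinate, sorted with cumulative weight:
  y=0 (C, w=275) cum 275
  y=3 (E, w=20) cum 295
  y=3 (A, w=120) cum 415  ← median
  y=4 (B, w=30) cum 445
  y=6 (D, w=100) cum 545
  y=7 (F, w=125) cum 670
  y=10 (G, w=30) cum 700
⇒ y* = 3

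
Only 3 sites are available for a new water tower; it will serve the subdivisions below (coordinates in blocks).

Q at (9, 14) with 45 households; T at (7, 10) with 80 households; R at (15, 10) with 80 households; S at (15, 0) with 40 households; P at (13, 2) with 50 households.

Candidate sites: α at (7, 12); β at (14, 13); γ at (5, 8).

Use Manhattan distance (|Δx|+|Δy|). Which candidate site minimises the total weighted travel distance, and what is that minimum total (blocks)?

β, total 2550 blocks

Total weighted distance at each candidate:
  α (7, 12): total = 2740
  β (14, 13): total = 2550
  γ (5, 8): total = 3150
Minimum is at β with total 2550 blocks.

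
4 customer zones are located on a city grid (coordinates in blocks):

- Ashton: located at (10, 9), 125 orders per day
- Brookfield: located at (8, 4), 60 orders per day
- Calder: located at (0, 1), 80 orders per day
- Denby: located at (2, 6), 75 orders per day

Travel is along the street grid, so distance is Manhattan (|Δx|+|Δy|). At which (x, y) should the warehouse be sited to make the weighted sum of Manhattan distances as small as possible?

Manhattan distance separates: Σwᵢ(|x−xᵢ|+|y−yᵢ|) = Σwᵢ|x−xᵢ| + Σwᵢ|y−yᵢ|, so x and y are optimised independently as 1-D weighted medians.
Total weight W = 340; half = 170.
x-coordinate, sorted with cumulative weight:
  x=0 (Calder, w=80) cum 80
  x=2 (Denby, w=75) cum 155
  x=8 (Brookfield, w=60) cum 215  ← median
  x=10 (Ashton, w=125) cum 340
⇒ x* = 8
y-coordinate, sorted with cumulative weight:
  y=1 (Calder, w=80) cum 80
  y=4 (Brookfield, w=60) cum 140
  y=6 (Denby, w=75) cum 215  ← median
  y=9 (Ashton, w=125) cum 340
⇒ y* = 6

(8, 6)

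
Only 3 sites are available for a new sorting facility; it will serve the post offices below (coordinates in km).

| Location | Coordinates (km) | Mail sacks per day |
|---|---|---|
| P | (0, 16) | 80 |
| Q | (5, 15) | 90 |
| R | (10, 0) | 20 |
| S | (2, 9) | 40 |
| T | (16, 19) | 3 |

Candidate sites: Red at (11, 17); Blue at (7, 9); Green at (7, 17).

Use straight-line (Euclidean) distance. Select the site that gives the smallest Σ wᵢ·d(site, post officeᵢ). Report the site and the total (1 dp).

Green, total 1570.5 km

Total weighted distance at each candidate:
  Red (11, 17): total = 2291.2
  Blue (7, 9): total = 1791.3
  Green (7, 17): total = 1570.5
Minimum is at Green with total 1570.5 km.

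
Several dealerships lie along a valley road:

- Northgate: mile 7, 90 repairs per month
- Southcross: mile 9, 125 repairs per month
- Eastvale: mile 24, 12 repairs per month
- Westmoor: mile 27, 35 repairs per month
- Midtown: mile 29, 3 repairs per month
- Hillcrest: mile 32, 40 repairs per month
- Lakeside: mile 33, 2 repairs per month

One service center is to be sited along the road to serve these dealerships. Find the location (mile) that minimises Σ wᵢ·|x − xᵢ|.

x = 9

For a sum of weighted absolute distances on a line, the optimum is the weighted median (not the mean). Total weight W = 307; half-weight = 153.5.
Sort by position and accumulate weight:
  mile 7 (Northgate, w=90) → cum 90
  mile 9 (Southcross, w=125) → cum 215  ≥ 153.5 → median here
  mile 24 (Eastvale, w=12) → cum 227
  mile 27 (Westmoor, w=35) → cum 262
  mile 29 (Midtown, w=3) → cum 265
  mile 32 (Hillcrest, w=40) → cum 305
  mile 33 (Lakeside, w=2) → cum 307
Optimal location: mile 9.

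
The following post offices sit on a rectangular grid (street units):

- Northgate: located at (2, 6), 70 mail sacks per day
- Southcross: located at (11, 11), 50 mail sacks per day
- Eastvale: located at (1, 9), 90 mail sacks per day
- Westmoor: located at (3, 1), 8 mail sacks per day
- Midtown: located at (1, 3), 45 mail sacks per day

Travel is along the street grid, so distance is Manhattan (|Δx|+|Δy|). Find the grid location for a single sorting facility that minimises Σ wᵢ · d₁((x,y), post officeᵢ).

(1, 9)

Manhattan distance separates: Σwᵢ(|x−xᵢ|+|y−yᵢ|) = Σwᵢ|x−xᵢ| + Σwᵢ|y−yᵢ|, so x and y are optimised independently as 1-D weighted medians.
Total weight W = 263; half = 131.5.
x-coordinate, sorted with cumulative weight:
  x=1 (Eastvale, w=90) cum 90
  x=1 (Midtown, w=45) cum 135  ← median
  x=2 (Northgate, w=70) cum 205
  x=3 (Westmoor, w=8) cum 213
  x=11 (Southcross, w=50) cum 263
⇒ x* = 1
y-coordinate, sorted with cumulative weight:
  y=1 (Westmoor, w=8) cum 8
  y=3 (Midtown, w=45) cum 53
  y=6 (Northgate, w=70) cum 123
  y=9 (Eastvale, w=90) cum 213  ← median
  y=11 (Southcross, w=50) cum 263
⇒ y* = 9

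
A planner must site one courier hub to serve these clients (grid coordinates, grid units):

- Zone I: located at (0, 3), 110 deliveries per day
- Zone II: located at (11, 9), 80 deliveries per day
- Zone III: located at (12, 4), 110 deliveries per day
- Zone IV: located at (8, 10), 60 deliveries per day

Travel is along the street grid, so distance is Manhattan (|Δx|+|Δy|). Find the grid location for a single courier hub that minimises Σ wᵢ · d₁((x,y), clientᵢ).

Manhattan distance separates: Σwᵢ(|x−xᵢ|+|y−yᵢ|) = Σwᵢ|x−xᵢ| + Σwᵢ|y−yᵢ|, so x and y are optimised independently as 1-D weighted medians.
Total weight W = 360; half = 180.
x-coordinate, sorted with cumulative weight:
  x=0 (Zone I, w=110) cum 110
  x=8 (Zone IV, w=60) cum 170
  x=11 (Zone II, w=80) cum 250  ← median
  x=12 (Zone III, w=110) cum 360
⇒ x* = 11
y-coordinate, sorted with cumulative weight:
  y=3 (Zone I, w=110) cum 110
  y=4 (Zone III, w=110) cum 220  ← median
  y=9 (Zone II, w=80) cum 300
  y=10 (Zone IV, w=60) cum 360
⇒ y* = 4

(11, 4)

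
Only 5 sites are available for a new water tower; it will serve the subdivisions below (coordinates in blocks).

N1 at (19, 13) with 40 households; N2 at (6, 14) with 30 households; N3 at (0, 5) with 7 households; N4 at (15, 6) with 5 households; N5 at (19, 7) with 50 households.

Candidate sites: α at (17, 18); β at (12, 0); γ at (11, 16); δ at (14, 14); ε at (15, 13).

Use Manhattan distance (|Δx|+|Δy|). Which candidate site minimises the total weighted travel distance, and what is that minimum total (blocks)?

ε, total 1156 blocks

Total weighted distance at each candidate:
  α (17, 18): total = 1660
  β (12, 0): total = 2264
  γ (11, 16): total = 1724
  δ (14, 14): total = 1286
  ε (15, 13): total = 1156
Minimum is at ε with total 1156 blocks.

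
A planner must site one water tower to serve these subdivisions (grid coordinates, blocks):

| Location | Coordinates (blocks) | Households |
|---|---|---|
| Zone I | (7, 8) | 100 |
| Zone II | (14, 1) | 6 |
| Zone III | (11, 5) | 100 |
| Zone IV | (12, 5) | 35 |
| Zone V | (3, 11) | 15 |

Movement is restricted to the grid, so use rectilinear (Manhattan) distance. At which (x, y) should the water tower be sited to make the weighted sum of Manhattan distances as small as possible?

(11, 5)

Manhattan distance separates: Σwᵢ(|x−xᵢ|+|y−yᵢ|) = Σwᵢ|x−xᵢ| + Σwᵢ|y−yᵢ|, so x and y are optimised independently as 1-D weighted medians.
Total weight W = 256; half = 128.
x-coordinate, sorted with cumulative weight:
  x=3 (Zone V, w=15) cum 15
  x=7 (Zone I, w=100) cum 115
  x=11 (Zone III, w=100) cum 215  ← median
  x=12 (Zone IV, w=35) cum 250
  x=14 (Zone II, w=6) cum 256
⇒ x* = 11
y-coordinate, sorted with cumulative weight:
  y=1 (Zone II, w=6) cum 6
  y=5 (Zone III, w=100) cum 106
  y=5 (Zone IV, w=35) cum 141  ← median
  y=8 (Zone I, w=100) cum 241
  y=11 (Zone V, w=15) cum 256
⇒ y* = 5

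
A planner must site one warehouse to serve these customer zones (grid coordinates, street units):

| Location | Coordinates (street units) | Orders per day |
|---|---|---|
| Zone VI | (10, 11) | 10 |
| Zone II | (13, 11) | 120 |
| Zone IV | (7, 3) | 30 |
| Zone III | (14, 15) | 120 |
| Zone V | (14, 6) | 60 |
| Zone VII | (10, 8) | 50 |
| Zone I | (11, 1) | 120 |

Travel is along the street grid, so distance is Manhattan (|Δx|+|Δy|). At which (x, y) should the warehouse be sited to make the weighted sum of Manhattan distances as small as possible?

(13, 8)

Manhattan distance separates: Σwᵢ(|x−xᵢ|+|y−yᵢ|) = Σwᵢ|x−xᵢ| + Σwᵢ|y−yᵢ|, so x and y are optimised independently as 1-D weighted medians.
Total weight W = 510; half = 255.
x-coordinate, sorted with cumulative weight:
  x=7 (Zone IV, w=30) cum 30
  x=10 (Zone VI, w=10) cum 40
  x=10 (Zone VII, w=50) cum 90
  x=11 (Zone I, w=120) cum 210
  x=13 (Zone II, w=120) cum 330  ← median
  x=14 (Zone III, w=120) cum 450
  x=14 (Zone V, w=60) cum 510
⇒ x* = 13
y-coordinate, sorted with cumulative weight:
  y=1 (Zone I, w=120) cum 120
  y=3 (Zone IV, w=30) cum 150
  y=6 (Zone V, w=60) cum 210
  y=8 (Zone VII, w=50) cum 260  ← median
  y=11 (Zone VI, w=10) cum 270
  y=11 (Zone II, w=120) cum 390
  y=15 (Zone III, w=120) cum 510
⇒ y* = 8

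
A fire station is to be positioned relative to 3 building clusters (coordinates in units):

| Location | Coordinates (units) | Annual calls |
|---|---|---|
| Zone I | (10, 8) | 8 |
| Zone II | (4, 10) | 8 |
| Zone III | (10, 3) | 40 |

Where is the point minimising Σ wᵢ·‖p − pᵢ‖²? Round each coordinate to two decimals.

The minimiser of Σwᵢ‖p−pᵢ‖² is the weighted centroid p* = (Σwᵢpᵢ)/(Σwᵢ).
Σwᵢ = 56.
Σwᵢxᵢ = 8·10 + 8·4 + 40·10 = 512.
Σwᵢyᵢ = 8·8 + 8·10 + 40·3 = 264.
x* = 512/56 = 9.14, y* = 264/56 = 4.71.

(9.14, 4.71)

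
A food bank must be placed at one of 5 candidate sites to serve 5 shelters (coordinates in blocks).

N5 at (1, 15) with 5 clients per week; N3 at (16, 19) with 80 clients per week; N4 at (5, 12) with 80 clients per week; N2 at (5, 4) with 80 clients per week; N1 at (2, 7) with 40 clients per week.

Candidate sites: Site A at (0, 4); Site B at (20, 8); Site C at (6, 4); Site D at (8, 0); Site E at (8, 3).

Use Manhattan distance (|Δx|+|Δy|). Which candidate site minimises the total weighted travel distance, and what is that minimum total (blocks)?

Total weighted distance at each candidate:
  Site A (0, 4): total = 4180
  Site B (20, 8): total = 5130
  Site C (6, 4): total = 3160
  Site D (8, 0): total = 4550
  Site E (8, 3): total = 3695
Minimum is at Site C with total 3160 blocks.

Site C, total 3160 blocks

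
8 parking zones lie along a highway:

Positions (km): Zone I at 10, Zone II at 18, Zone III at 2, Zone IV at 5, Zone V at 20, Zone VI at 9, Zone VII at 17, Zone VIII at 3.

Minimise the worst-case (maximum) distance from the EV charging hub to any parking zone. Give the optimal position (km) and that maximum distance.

location 11, max distance 9

The 1-center on a line is the midpoint of the two extreme points: leftmost at 2, rightmost at 20.
Optimal location = (2 + 20)/2 = 11; maximum distance = (20 − 2)/2 = 9.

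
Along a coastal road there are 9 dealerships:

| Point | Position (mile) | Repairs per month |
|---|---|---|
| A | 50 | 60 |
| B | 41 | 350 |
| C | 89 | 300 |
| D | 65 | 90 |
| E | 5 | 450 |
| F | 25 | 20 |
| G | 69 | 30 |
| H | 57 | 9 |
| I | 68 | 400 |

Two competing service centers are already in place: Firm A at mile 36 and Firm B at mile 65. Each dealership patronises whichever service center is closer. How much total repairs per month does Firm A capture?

880

The indifferent point is the midpoint (36+65)/2 = 50.5; dealerships left of it (closer to Firm A at 36) go to Firm A, those right go to Firm B.
  E at 5 (w=450) → Firm A
  F at 25 (w=20) → Firm A
  B at 41 (w=350) → Firm A
  A at 50 (w=60) → Firm A
  H at 57 (w=9) → Firm B
  D at 65 (w=90) → Firm B
  I at 68 (w=400) → Firm B
  G at 69 (w=30) → Firm B
  C at 89 (w=300) → Firm B
Firm A captures 880; Firm B captures 829.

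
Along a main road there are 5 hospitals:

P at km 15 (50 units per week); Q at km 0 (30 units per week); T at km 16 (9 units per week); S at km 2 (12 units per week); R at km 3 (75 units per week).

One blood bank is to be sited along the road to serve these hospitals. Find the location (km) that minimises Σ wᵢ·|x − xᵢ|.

For a sum of weighted absolute distances on a line, the optimum is the weighted median (not the mean). Total weight W = 176; half-weight = 88.
Sort by position and accumulate weight:
  km 0 (Q, w=30) → cum 30
  km 2 (S, w=12) → cum 42
  km 3 (R, w=75) → cum 117  ≥ 88 → median here
  km 15 (P, w=50) → cum 167
  km 16 (T, w=9) → cum 176
Optimal location: km 3.

x = 3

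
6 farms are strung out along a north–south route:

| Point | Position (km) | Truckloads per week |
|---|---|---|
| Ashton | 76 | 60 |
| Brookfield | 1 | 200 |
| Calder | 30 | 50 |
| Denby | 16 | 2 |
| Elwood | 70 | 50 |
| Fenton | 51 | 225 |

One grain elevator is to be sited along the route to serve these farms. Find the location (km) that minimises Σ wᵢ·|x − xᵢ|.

For a sum of weighted absolute distances on a line, the optimum is the weighted median (not the mean). Total weight W = 587; half-weight = 293.5.
Sort by position and accumulate weight:
  km 1 (Brookfield, w=200) → cum 200
  km 16 (Denby, w=2) → cum 202
  km 30 (Calder, w=50) → cum 252
  km 51 (Fenton, w=225) → cum 477  ≥ 293.5 → median here
  km 70 (Elwood, w=50) → cum 527
  km 76 (Ashton, w=60) → cum 587
Optimal location: km 51.

x = 51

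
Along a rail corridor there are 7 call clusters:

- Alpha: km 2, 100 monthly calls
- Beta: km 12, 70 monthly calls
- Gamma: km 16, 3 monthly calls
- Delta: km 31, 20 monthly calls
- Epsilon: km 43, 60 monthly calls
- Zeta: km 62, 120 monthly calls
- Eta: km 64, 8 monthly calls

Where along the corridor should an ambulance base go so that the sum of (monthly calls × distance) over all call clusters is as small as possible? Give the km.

For a sum of weighted absolute distances on a line, the optimum is the weighted median (not the mean). Total weight W = 381; half-weight = 190.5.
Sort by position and accumulate weight:
  km 2 (Alpha, w=100) → cum 100
  km 12 (Beta, w=70) → cum 170
  km 16 (Gamma, w=3) → cum 173
  km 31 (Delta, w=20) → cum 193  ≥ 190.5 → median here
  km 43 (Epsilon, w=60) → cum 253
  km 62 (Zeta, w=120) → cum 373
  km 64 (Eta, w=8) → cum 381
Optimal location: km 31.

x = 31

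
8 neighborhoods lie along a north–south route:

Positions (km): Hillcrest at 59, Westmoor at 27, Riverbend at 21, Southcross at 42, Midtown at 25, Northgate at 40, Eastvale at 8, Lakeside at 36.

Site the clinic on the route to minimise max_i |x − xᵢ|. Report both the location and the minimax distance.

The 1-center on a line is the midpoint of the two extreme points: leftmost at 8, rightmost at 59.
Optimal location = (8 + 59)/2 = 33.5; maximum distance = (59 − 8)/2 = 25.5.

location 33.5, max distance 25.5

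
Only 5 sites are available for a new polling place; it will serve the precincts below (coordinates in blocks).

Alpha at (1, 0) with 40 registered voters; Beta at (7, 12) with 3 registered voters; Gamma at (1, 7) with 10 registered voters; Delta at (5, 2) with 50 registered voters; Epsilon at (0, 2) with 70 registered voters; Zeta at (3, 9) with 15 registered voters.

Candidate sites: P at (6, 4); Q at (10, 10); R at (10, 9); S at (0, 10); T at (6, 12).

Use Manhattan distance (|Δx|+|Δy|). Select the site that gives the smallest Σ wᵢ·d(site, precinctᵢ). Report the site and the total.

P, total 1297 blocks

Total weighted distance at each candidate:
  P (6, 4): total = 1297
  Q (10, 10): total = 2925
  R (10, 9): total = 2743
  S (0, 10): total = 1777
  T (6, 12): total = 2543
Minimum is at P with total 1297 blocks.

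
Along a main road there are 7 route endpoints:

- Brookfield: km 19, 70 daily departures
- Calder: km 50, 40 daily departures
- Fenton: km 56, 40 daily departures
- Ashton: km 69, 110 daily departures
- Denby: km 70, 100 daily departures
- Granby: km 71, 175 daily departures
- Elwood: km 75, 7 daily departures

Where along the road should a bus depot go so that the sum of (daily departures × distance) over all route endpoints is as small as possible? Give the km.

x = 70

For a sum of weighted absolute distances on a line, the optimum is the weighted median (not the mean). Total weight W = 542; half-weight = 271.
Sort by position and accumulate weight:
  km 19 (Brookfield, w=70) → cum 70
  km 50 (Calder, w=40) → cum 110
  km 56 (Fenton, w=40) → cum 150
  km 69 (Ashton, w=110) → cum 260
  km 70 (Denby, w=100) → cum 360  ≥ 271 → median here
  km 71 (Granby, w=175) → cum 535
  km 75 (Elwood, w=7) → cum 542
Optimal location: km 70.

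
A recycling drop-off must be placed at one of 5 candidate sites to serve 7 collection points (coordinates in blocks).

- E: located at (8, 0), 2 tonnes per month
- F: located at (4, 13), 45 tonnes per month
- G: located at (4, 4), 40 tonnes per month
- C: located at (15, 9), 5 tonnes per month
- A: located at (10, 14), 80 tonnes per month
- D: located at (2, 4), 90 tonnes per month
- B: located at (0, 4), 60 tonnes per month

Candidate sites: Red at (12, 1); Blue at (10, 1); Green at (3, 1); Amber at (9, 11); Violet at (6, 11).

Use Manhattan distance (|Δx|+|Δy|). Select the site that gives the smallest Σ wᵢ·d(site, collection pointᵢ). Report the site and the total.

Total weighted distance at each candidate:
  Red (12, 1): total = 4675
  Blue (10, 1): total = 4051
  Green (3, 1): total = 3177
  Amber (9, 11): total = 3399
  Violet (6, 11): total = 2951
Minimum is at Violet with total 2951 blocks.

Violet, total 2951 blocks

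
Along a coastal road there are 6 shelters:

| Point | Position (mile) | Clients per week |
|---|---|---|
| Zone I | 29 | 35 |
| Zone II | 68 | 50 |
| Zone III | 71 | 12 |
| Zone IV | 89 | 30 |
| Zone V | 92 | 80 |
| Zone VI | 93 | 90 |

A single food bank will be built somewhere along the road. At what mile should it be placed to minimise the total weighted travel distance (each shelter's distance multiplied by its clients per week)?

For a sum of weighted absolute distances on a line, the optimum is the weighted median (not the mean). Total weight W = 297; half-weight = 148.5.
Sort by position and accumulate weight:
  mile 29 (Zone I, w=35) → cum 35
  mile 68 (Zone II, w=50) → cum 85
  mile 71 (Zone III, w=12) → cum 97
  mile 89 (Zone IV, w=30) → cum 127
  mile 92 (Zone V, w=80) → cum 207  ≥ 148.5 → median here
  mile 93 (Zone VI, w=90) → cum 297
Optimal location: mile 92.

x = 92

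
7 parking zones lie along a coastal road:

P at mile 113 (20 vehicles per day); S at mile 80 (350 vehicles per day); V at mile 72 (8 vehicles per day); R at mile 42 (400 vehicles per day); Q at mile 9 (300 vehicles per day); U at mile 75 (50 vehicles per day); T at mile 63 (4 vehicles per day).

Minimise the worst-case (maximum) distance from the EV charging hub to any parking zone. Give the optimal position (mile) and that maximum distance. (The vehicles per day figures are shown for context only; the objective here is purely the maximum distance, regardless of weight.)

location 61, max distance 52

The 1-center on a line is the midpoint of the two extreme points: leftmost at 9, rightmost at 113.
Optimal location = (9 + 113)/2 = 61; maximum distance = (113 − 9)/2 = 52.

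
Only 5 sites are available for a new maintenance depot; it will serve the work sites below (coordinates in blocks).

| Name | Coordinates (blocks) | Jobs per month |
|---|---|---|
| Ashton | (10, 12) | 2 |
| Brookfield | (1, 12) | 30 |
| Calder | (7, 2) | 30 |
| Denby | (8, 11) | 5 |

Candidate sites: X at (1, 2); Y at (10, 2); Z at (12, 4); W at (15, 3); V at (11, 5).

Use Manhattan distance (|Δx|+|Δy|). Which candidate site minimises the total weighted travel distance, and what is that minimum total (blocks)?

Total weighted distance at each candidate:
  X (1, 2): total = 598
  Y (10, 2): total = 735
  Z (12, 4): total = 855
  W (15, 3): total = 1063
  V (11, 5): total = 781
Minimum is at X with total 598 blocks.

X, total 598 blocks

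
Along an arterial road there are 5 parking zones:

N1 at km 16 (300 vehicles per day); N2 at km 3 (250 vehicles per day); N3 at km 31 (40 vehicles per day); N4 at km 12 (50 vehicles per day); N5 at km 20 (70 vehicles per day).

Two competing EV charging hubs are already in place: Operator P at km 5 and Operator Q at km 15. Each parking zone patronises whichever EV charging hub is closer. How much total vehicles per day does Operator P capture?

The indifferent point is the midpoint (5+15)/2 = 10; parking zones left of it (closer to Operator P at 5) go to Operator P, those right go to Operator Q.
  N2 at 3 (w=250) → Operator P
  N4 at 12 (w=50) → Operator Q
  N1 at 16 (w=300) → Operator Q
  N5 at 20 (w=70) → Operator Q
  N3 at 31 (w=40) → Operator Q
Operator P captures 250; Operator Q captures 460.

250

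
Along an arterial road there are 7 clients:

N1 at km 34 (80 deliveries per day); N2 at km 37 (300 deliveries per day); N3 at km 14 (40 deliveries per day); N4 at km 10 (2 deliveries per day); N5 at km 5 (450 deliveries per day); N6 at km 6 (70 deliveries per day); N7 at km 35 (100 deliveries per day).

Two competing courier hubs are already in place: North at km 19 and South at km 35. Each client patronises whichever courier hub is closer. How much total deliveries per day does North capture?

562

The indifferent point is the midpoint (19+35)/2 = 27; clients left of it (closer to North at 19) go to North, those right go to South.
  N5 at 5 (w=450) → North
  N6 at 6 (w=70) → North
  N4 at 10 (w=2) → North
  N3 at 14 (w=40) → North
  N1 at 34 (w=80) → South
  N7 at 35 (w=100) → South
  N2 at 37 (w=300) → South
North captures 562; South captures 480.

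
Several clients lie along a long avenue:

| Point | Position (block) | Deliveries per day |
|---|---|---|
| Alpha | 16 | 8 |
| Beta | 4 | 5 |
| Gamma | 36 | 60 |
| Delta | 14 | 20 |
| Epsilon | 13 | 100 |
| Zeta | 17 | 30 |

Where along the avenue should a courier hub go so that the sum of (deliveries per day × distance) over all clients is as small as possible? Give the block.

For a sum of weighted absolute distances on a line, the optimum is the weighted median (not the mean). Total weight W = 223; half-weight = 111.5.
Sort by position and accumulate weight:
  block 4 (Beta, w=5) → cum 5
  block 13 (Epsilon, w=100) → cum 105
  block 14 (Delta, w=20) → cum 125  ≥ 111.5 → median here
  block 16 (Alpha, w=8) → cum 133
  block 17 (Zeta, w=30) → cum 163
  block 36 (Gamma, w=60) → cum 223
Optimal location: block 14.

x = 14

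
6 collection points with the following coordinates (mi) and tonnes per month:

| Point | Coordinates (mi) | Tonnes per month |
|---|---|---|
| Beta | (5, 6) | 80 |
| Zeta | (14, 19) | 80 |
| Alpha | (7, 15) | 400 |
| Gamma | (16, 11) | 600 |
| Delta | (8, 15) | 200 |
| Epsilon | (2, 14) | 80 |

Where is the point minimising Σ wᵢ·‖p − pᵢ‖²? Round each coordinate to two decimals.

The minimiser of Σwᵢ‖p−pᵢ‖² is the weighted centroid p* = (Σwᵢpᵢ)/(Σwᵢ).
Σwᵢ = 1440.
Σwᵢxᵢ = 80·5 + 80·14 + 400·7 + 600·16 + 200·8 + 80·2 = 15680.
Σwᵢyᵢ = 80·6 + 80·19 + 400·15 + 600·11 + 200·15 + 80·14 = 18720.
x* = 15680/1440 = 10.89, y* = 18720/1440 = 13.00.

(10.89, 13.00)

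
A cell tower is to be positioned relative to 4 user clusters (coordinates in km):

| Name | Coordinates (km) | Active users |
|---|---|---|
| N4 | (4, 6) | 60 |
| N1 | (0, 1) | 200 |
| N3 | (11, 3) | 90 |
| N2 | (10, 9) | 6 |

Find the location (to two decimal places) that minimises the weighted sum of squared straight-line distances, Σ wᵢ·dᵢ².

The minimiser of Σwᵢ‖p−pᵢ‖² is the weighted centroid p* = (Σwᵢpᵢ)/(Σwᵢ).
Σwᵢ = 356.
Σwᵢxᵢ = 60·4 + 200·0 + 90·11 + 6·10 = 1290.
Σwᵢyᵢ = 60·6 + 200·1 + 90·3 + 6·9 = 884.
x* = 1290/356 = 3.62, y* = 884/356 = 2.48.

(3.62, 2.48)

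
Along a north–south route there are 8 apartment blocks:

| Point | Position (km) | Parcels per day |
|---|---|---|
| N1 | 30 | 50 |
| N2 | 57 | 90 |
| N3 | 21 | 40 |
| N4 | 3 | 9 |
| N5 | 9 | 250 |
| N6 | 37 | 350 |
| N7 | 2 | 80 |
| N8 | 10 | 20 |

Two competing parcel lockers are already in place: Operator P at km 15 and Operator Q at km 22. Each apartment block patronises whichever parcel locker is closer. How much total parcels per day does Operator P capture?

359

The indifferent point is the midpoint (15+22)/2 = 18.5; apartment blocks left of it (closer to Operator P at 15) go to Operator P, those right go to Operator Q.
  N7 at 2 (w=80) → Operator P
  N4 at 3 (w=9) → Operator P
  N5 at 9 (w=250) → Operator P
  N8 at 10 (w=20) → Operator P
  N3 at 21 (w=40) → Operator Q
  N1 at 30 (w=50) → Operator Q
  N6 at 37 (w=350) → Operator Q
  N2 at 57 (w=90) → Operator Q
Operator P captures 359; Operator Q captures 530.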